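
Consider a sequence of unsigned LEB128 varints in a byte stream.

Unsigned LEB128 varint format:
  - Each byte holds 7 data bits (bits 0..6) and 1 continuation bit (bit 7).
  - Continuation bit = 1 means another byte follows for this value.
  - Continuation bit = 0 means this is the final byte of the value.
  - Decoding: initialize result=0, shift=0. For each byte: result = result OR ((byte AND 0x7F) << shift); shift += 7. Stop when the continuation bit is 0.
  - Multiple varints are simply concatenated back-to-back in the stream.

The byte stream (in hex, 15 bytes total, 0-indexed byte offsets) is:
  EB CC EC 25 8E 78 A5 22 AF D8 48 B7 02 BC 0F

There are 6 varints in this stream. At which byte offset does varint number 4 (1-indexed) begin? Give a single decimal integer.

Answer: 8

Derivation:
  byte[0]=0xEB cont=1 payload=0x6B=107: acc |= 107<<0 -> acc=107 shift=7
  byte[1]=0xCC cont=1 payload=0x4C=76: acc |= 76<<7 -> acc=9835 shift=14
  byte[2]=0xEC cont=1 payload=0x6C=108: acc |= 108<<14 -> acc=1779307 shift=21
  byte[3]=0x25 cont=0 payload=0x25=37: acc |= 37<<21 -> acc=79373931 shift=28 [end]
Varint 1: bytes[0:4] = EB CC EC 25 -> value 79373931 (4 byte(s))
  byte[4]=0x8E cont=1 payload=0x0E=14: acc |= 14<<0 -> acc=14 shift=7
  byte[5]=0x78 cont=0 payload=0x78=120: acc |= 120<<7 -> acc=15374 shift=14 [end]
Varint 2: bytes[4:6] = 8E 78 -> value 15374 (2 byte(s))
  byte[6]=0xA5 cont=1 payload=0x25=37: acc |= 37<<0 -> acc=37 shift=7
  byte[7]=0x22 cont=0 payload=0x22=34: acc |= 34<<7 -> acc=4389 shift=14 [end]
Varint 3: bytes[6:8] = A5 22 -> value 4389 (2 byte(s))
  byte[8]=0xAF cont=1 payload=0x2F=47: acc |= 47<<0 -> acc=47 shift=7
  byte[9]=0xD8 cont=1 payload=0x58=88: acc |= 88<<7 -> acc=11311 shift=14
  byte[10]=0x48 cont=0 payload=0x48=72: acc |= 72<<14 -> acc=1190959 shift=21 [end]
Varint 4: bytes[8:11] = AF D8 48 -> value 1190959 (3 byte(s))
  byte[11]=0xB7 cont=1 payload=0x37=55: acc |= 55<<0 -> acc=55 shift=7
  byte[12]=0x02 cont=0 payload=0x02=2: acc |= 2<<7 -> acc=311 shift=14 [end]
Varint 5: bytes[11:13] = B7 02 -> value 311 (2 byte(s))
  byte[13]=0xBC cont=1 payload=0x3C=60: acc |= 60<<0 -> acc=60 shift=7
  byte[14]=0x0F cont=0 payload=0x0F=15: acc |= 15<<7 -> acc=1980 shift=14 [end]
Varint 6: bytes[13:15] = BC 0F -> value 1980 (2 byte(s))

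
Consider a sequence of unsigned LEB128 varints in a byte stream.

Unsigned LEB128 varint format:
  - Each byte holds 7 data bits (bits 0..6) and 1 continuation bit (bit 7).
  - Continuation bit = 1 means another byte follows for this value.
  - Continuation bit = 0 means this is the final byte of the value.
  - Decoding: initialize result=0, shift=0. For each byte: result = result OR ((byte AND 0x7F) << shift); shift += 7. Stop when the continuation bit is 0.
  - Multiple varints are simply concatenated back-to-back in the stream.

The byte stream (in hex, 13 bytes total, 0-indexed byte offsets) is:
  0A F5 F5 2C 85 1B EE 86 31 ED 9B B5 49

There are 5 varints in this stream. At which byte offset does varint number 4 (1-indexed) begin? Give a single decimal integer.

Answer: 6

Derivation:
  byte[0]=0x0A cont=0 payload=0x0A=10: acc |= 10<<0 -> acc=10 shift=7 [end]
Varint 1: bytes[0:1] = 0A -> value 10 (1 byte(s))
  byte[1]=0xF5 cont=1 payload=0x75=117: acc |= 117<<0 -> acc=117 shift=7
  byte[2]=0xF5 cont=1 payload=0x75=117: acc |= 117<<7 -> acc=15093 shift=14
  byte[3]=0x2C cont=0 payload=0x2C=44: acc |= 44<<14 -> acc=735989 shift=21 [end]
Varint 2: bytes[1:4] = F5 F5 2C -> value 735989 (3 byte(s))
  byte[4]=0x85 cont=1 payload=0x05=5: acc |= 5<<0 -> acc=5 shift=7
  byte[5]=0x1B cont=0 payload=0x1B=27: acc |= 27<<7 -> acc=3461 shift=14 [end]
Varint 3: bytes[4:6] = 85 1B -> value 3461 (2 byte(s))
  byte[6]=0xEE cont=1 payload=0x6E=110: acc |= 110<<0 -> acc=110 shift=7
  byte[7]=0x86 cont=1 payload=0x06=6: acc |= 6<<7 -> acc=878 shift=14
  byte[8]=0x31 cont=0 payload=0x31=49: acc |= 49<<14 -> acc=803694 shift=21 [end]
Varint 4: bytes[6:9] = EE 86 31 -> value 803694 (3 byte(s))
  byte[9]=0xED cont=1 payload=0x6D=109: acc |= 109<<0 -> acc=109 shift=7
  byte[10]=0x9B cont=1 payload=0x1B=27: acc |= 27<<7 -> acc=3565 shift=14
  byte[11]=0xB5 cont=1 payload=0x35=53: acc |= 53<<14 -> acc=871917 shift=21
  byte[12]=0x49 cont=0 payload=0x49=73: acc |= 73<<21 -> acc=153964013 shift=28 [end]
Varint 5: bytes[9:13] = ED 9B B5 49 -> value 153964013 (4 byte(s))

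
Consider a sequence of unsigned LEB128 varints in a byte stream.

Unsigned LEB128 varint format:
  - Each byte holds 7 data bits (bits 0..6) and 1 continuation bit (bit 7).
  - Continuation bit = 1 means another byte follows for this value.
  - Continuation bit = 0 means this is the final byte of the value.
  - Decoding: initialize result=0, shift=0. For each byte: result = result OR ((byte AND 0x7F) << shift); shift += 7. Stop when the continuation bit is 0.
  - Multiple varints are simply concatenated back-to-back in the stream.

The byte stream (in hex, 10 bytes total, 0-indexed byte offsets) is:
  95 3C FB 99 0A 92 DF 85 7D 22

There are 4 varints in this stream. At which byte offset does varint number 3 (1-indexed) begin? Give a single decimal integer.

Answer: 5

Derivation:
  byte[0]=0x95 cont=1 payload=0x15=21: acc |= 21<<0 -> acc=21 shift=7
  byte[1]=0x3C cont=0 payload=0x3C=60: acc |= 60<<7 -> acc=7701 shift=14 [end]
Varint 1: bytes[0:2] = 95 3C -> value 7701 (2 byte(s))
  byte[2]=0xFB cont=1 payload=0x7B=123: acc |= 123<<0 -> acc=123 shift=7
  byte[3]=0x99 cont=1 payload=0x19=25: acc |= 25<<7 -> acc=3323 shift=14
  byte[4]=0x0A cont=0 payload=0x0A=10: acc |= 10<<14 -> acc=167163 shift=21 [end]
Varint 2: bytes[2:5] = FB 99 0A -> value 167163 (3 byte(s))
  byte[5]=0x92 cont=1 payload=0x12=18: acc |= 18<<0 -> acc=18 shift=7
  byte[6]=0xDF cont=1 payload=0x5F=95: acc |= 95<<7 -> acc=12178 shift=14
  byte[7]=0x85 cont=1 payload=0x05=5: acc |= 5<<14 -> acc=94098 shift=21
  byte[8]=0x7D cont=0 payload=0x7D=125: acc |= 125<<21 -> acc=262238098 shift=28 [end]
Varint 3: bytes[5:9] = 92 DF 85 7D -> value 262238098 (4 byte(s))
  byte[9]=0x22 cont=0 payload=0x22=34: acc |= 34<<0 -> acc=34 shift=7 [end]
Varint 4: bytes[9:10] = 22 -> value 34 (1 byte(s))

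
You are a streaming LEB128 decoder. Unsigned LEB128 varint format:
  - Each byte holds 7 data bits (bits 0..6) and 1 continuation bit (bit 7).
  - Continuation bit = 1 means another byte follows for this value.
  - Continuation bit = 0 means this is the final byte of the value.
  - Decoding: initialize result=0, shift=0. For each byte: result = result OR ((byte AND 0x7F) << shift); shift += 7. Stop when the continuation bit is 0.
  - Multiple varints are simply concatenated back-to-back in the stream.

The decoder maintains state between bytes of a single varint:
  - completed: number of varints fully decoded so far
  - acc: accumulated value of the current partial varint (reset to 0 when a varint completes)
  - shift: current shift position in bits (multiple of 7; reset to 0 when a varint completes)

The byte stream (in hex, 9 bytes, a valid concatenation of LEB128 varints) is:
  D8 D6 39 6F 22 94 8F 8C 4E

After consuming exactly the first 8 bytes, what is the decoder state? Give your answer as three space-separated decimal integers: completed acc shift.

byte[0]=0xD8 cont=1 payload=0x58: acc |= 88<<0 -> completed=0 acc=88 shift=7
byte[1]=0xD6 cont=1 payload=0x56: acc |= 86<<7 -> completed=0 acc=11096 shift=14
byte[2]=0x39 cont=0 payload=0x39: varint #1 complete (value=944984); reset -> completed=1 acc=0 shift=0
byte[3]=0x6F cont=0 payload=0x6F: varint #2 complete (value=111); reset -> completed=2 acc=0 shift=0
byte[4]=0x22 cont=0 payload=0x22: varint #3 complete (value=34); reset -> completed=3 acc=0 shift=0
byte[5]=0x94 cont=1 payload=0x14: acc |= 20<<0 -> completed=3 acc=20 shift=7
byte[6]=0x8F cont=1 payload=0x0F: acc |= 15<<7 -> completed=3 acc=1940 shift=14
byte[7]=0x8C cont=1 payload=0x0C: acc |= 12<<14 -> completed=3 acc=198548 shift=21

Answer: 3 198548 21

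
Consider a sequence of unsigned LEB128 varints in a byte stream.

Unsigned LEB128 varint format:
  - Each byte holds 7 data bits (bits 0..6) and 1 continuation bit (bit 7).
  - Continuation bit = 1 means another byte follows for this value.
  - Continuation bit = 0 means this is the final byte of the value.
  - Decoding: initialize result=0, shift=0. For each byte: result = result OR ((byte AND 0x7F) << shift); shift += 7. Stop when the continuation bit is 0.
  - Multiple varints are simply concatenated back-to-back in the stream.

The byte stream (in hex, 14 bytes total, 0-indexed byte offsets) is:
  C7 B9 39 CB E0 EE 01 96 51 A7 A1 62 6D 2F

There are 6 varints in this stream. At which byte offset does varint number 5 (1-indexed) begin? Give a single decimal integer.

Answer: 12

Derivation:
  byte[0]=0xC7 cont=1 payload=0x47=71: acc |= 71<<0 -> acc=71 shift=7
  byte[1]=0xB9 cont=1 payload=0x39=57: acc |= 57<<7 -> acc=7367 shift=14
  byte[2]=0x39 cont=0 payload=0x39=57: acc |= 57<<14 -> acc=941255 shift=21 [end]
Varint 1: bytes[0:3] = C7 B9 39 -> value 941255 (3 byte(s))
  byte[3]=0xCB cont=1 payload=0x4B=75: acc |= 75<<0 -> acc=75 shift=7
  byte[4]=0xE0 cont=1 payload=0x60=96: acc |= 96<<7 -> acc=12363 shift=14
  byte[5]=0xEE cont=1 payload=0x6E=110: acc |= 110<<14 -> acc=1814603 shift=21
  byte[6]=0x01 cont=0 payload=0x01=1: acc |= 1<<21 -> acc=3911755 shift=28 [end]
Varint 2: bytes[3:7] = CB E0 EE 01 -> value 3911755 (4 byte(s))
  byte[7]=0x96 cont=1 payload=0x16=22: acc |= 22<<0 -> acc=22 shift=7
  byte[8]=0x51 cont=0 payload=0x51=81: acc |= 81<<7 -> acc=10390 shift=14 [end]
Varint 3: bytes[7:9] = 96 51 -> value 10390 (2 byte(s))
  byte[9]=0xA7 cont=1 payload=0x27=39: acc |= 39<<0 -> acc=39 shift=7
  byte[10]=0xA1 cont=1 payload=0x21=33: acc |= 33<<7 -> acc=4263 shift=14
  byte[11]=0x62 cont=0 payload=0x62=98: acc |= 98<<14 -> acc=1609895 shift=21 [end]
Varint 4: bytes[9:12] = A7 A1 62 -> value 1609895 (3 byte(s))
  byte[12]=0x6D cont=0 payload=0x6D=109: acc |= 109<<0 -> acc=109 shift=7 [end]
Varint 5: bytes[12:13] = 6D -> value 109 (1 byte(s))
  byte[13]=0x2F cont=0 payload=0x2F=47: acc |= 47<<0 -> acc=47 shift=7 [end]
Varint 6: bytes[13:14] = 2F -> value 47 (1 byte(s))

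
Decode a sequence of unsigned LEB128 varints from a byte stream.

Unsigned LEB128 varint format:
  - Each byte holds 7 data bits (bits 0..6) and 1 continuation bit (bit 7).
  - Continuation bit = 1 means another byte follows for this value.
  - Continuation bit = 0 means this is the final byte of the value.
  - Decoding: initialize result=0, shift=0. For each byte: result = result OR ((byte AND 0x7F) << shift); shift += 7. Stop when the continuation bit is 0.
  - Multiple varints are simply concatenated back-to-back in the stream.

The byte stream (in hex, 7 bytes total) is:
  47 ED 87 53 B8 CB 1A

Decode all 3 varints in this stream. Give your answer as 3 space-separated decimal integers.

Answer: 71 1360877 435640

Derivation:
  byte[0]=0x47 cont=0 payload=0x47=71: acc |= 71<<0 -> acc=71 shift=7 [end]
Varint 1: bytes[0:1] = 47 -> value 71 (1 byte(s))
  byte[1]=0xED cont=1 payload=0x6D=109: acc |= 109<<0 -> acc=109 shift=7
  byte[2]=0x87 cont=1 payload=0x07=7: acc |= 7<<7 -> acc=1005 shift=14
  byte[3]=0x53 cont=0 payload=0x53=83: acc |= 83<<14 -> acc=1360877 shift=21 [end]
Varint 2: bytes[1:4] = ED 87 53 -> value 1360877 (3 byte(s))
  byte[4]=0xB8 cont=1 payload=0x38=56: acc |= 56<<0 -> acc=56 shift=7
  byte[5]=0xCB cont=1 payload=0x4B=75: acc |= 75<<7 -> acc=9656 shift=14
  byte[6]=0x1A cont=0 payload=0x1A=26: acc |= 26<<14 -> acc=435640 shift=21 [end]
Varint 3: bytes[4:7] = B8 CB 1A -> value 435640 (3 byte(s))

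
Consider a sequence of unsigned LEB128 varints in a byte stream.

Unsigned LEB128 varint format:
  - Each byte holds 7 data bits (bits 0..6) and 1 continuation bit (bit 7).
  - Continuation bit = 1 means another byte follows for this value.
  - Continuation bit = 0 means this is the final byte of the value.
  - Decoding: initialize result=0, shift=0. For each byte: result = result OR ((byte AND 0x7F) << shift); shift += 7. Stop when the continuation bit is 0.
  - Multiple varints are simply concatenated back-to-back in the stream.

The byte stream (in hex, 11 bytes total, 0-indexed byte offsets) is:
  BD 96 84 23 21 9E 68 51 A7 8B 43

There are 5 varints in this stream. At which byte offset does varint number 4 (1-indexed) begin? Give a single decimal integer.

  byte[0]=0xBD cont=1 payload=0x3D=61: acc |= 61<<0 -> acc=61 shift=7
  byte[1]=0x96 cont=1 payload=0x16=22: acc |= 22<<7 -> acc=2877 shift=14
  byte[2]=0x84 cont=1 payload=0x04=4: acc |= 4<<14 -> acc=68413 shift=21
  byte[3]=0x23 cont=0 payload=0x23=35: acc |= 35<<21 -> acc=73468733 shift=28 [end]
Varint 1: bytes[0:4] = BD 96 84 23 -> value 73468733 (4 byte(s))
  byte[4]=0x21 cont=0 payload=0x21=33: acc |= 33<<0 -> acc=33 shift=7 [end]
Varint 2: bytes[4:5] = 21 -> value 33 (1 byte(s))
  byte[5]=0x9E cont=1 payload=0x1E=30: acc |= 30<<0 -> acc=30 shift=7
  byte[6]=0x68 cont=0 payload=0x68=104: acc |= 104<<7 -> acc=13342 shift=14 [end]
Varint 3: bytes[5:7] = 9E 68 -> value 13342 (2 byte(s))
  byte[7]=0x51 cont=0 payload=0x51=81: acc |= 81<<0 -> acc=81 shift=7 [end]
Varint 4: bytes[7:8] = 51 -> value 81 (1 byte(s))
  byte[8]=0xA7 cont=1 payload=0x27=39: acc |= 39<<0 -> acc=39 shift=7
  byte[9]=0x8B cont=1 payload=0x0B=11: acc |= 11<<7 -> acc=1447 shift=14
  byte[10]=0x43 cont=0 payload=0x43=67: acc |= 67<<14 -> acc=1099175 shift=21 [end]
Varint 5: bytes[8:11] = A7 8B 43 -> value 1099175 (3 byte(s))

Answer: 7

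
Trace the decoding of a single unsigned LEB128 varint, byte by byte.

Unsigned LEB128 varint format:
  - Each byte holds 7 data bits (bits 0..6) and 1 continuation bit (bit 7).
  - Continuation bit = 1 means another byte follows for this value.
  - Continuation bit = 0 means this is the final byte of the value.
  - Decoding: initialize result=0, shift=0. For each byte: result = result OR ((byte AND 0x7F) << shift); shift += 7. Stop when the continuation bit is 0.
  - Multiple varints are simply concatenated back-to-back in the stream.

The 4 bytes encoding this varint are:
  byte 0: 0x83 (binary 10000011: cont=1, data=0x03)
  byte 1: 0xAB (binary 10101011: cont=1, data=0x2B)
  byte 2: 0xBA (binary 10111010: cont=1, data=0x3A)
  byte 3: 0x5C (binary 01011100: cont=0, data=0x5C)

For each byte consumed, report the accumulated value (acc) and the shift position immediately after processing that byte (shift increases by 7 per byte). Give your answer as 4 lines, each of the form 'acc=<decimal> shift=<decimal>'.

Answer: acc=3 shift=7
acc=5507 shift=14
acc=955779 shift=21
acc=193893763 shift=28

Derivation:
byte 0=0x83: payload=0x03=3, contrib = 3<<0 = 3; acc -> 3, shift -> 7
byte 1=0xAB: payload=0x2B=43, contrib = 43<<7 = 5504; acc -> 5507, shift -> 14
byte 2=0xBA: payload=0x3A=58, contrib = 58<<14 = 950272; acc -> 955779, shift -> 21
byte 3=0x5C: payload=0x5C=92, contrib = 92<<21 = 192937984; acc -> 193893763, shift -> 28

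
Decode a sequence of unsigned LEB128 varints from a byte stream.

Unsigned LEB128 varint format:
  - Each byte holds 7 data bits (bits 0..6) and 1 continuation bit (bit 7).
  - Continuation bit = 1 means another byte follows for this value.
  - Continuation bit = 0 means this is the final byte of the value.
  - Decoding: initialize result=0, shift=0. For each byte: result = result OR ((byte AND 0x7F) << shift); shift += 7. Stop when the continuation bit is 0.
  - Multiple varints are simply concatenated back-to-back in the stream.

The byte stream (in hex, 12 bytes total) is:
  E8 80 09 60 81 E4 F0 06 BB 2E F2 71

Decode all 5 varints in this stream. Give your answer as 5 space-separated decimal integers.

Answer: 147560 96 14430721 5947 14578

Derivation:
  byte[0]=0xE8 cont=1 payload=0x68=104: acc |= 104<<0 -> acc=104 shift=7
  byte[1]=0x80 cont=1 payload=0x00=0: acc |= 0<<7 -> acc=104 shift=14
  byte[2]=0x09 cont=0 payload=0x09=9: acc |= 9<<14 -> acc=147560 shift=21 [end]
Varint 1: bytes[0:3] = E8 80 09 -> value 147560 (3 byte(s))
  byte[3]=0x60 cont=0 payload=0x60=96: acc |= 96<<0 -> acc=96 shift=7 [end]
Varint 2: bytes[3:4] = 60 -> value 96 (1 byte(s))
  byte[4]=0x81 cont=1 payload=0x01=1: acc |= 1<<0 -> acc=1 shift=7
  byte[5]=0xE4 cont=1 payload=0x64=100: acc |= 100<<7 -> acc=12801 shift=14
  byte[6]=0xF0 cont=1 payload=0x70=112: acc |= 112<<14 -> acc=1847809 shift=21
  byte[7]=0x06 cont=0 payload=0x06=6: acc |= 6<<21 -> acc=14430721 shift=28 [end]
Varint 3: bytes[4:8] = 81 E4 F0 06 -> value 14430721 (4 byte(s))
  byte[8]=0xBB cont=1 payload=0x3B=59: acc |= 59<<0 -> acc=59 shift=7
  byte[9]=0x2E cont=0 payload=0x2E=46: acc |= 46<<7 -> acc=5947 shift=14 [end]
Varint 4: bytes[8:10] = BB 2E -> value 5947 (2 byte(s))
  byte[10]=0xF2 cont=1 payload=0x72=114: acc |= 114<<0 -> acc=114 shift=7
  byte[11]=0x71 cont=0 payload=0x71=113: acc |= 113<<7 -> acc=14578 shift=14 [end]
Varint 5: bytes[10:12] = F2 71 -> value 14578 (2 byte(s))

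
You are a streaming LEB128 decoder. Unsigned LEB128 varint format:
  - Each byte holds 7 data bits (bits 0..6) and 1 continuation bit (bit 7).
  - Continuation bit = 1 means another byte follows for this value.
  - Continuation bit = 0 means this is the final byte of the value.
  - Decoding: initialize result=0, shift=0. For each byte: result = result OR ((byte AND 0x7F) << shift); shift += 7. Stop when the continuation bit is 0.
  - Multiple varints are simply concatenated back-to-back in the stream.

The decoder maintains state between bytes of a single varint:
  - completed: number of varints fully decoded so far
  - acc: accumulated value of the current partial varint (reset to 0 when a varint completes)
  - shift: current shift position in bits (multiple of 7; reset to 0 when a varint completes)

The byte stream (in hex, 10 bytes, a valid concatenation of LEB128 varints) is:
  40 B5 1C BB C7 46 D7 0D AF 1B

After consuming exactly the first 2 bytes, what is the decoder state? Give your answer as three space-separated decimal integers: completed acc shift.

byte[0]=0x40 cont=0 payload=0x40: varint #1 complete (value=64); reset -> completed=1 acc=0 shift=0
byte[1]=0xB5 cont=1 payload=0x35: acc |= 53<<0 -> completed=1 acc=53 shift=7

Answer: 1 53 7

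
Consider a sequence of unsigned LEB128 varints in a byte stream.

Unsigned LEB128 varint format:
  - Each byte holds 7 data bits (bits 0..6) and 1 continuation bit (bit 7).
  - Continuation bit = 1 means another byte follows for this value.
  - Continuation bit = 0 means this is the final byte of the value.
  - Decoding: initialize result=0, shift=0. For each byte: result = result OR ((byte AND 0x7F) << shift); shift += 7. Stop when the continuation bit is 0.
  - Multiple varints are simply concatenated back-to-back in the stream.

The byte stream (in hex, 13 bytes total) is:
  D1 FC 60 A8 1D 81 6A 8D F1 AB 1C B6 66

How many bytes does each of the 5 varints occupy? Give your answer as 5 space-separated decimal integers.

  byte[0]=0xD1 cont=1 payload=0x51=81: acc |= 81<<0 -> acc=81 shift=7
  byte[1]=0xFC cont=1 payload=0x7C=124: acc |= 124<<7 -> acc=15953 shift=14
  byte[2]=0x60 cont=0 payload=0x60=96: acc |= 96<<14 -> acc=1588817 shift=21 [end]
Varint 1: bytes[0:3] = D1 FC 60 -> value 1588817 (3 byte(s))
  byte[3]=0xA8 cont=1 payload=0x28=40: acc |= 40<<0 -> acc=40 shift=7
  byte[4]=0x1D cont=0 payload=0x1D=29: acc |= 29<<7 -> acc=3752 shift=14 [end]
Varint 2: bytes[3:5] = A8 1D -> value 3752 (2 byte(s))
  byte[5]=0x81 cont=1 payload=0x01=1: acc |= 1<<0 -> acc=1 shift=7
  byte[6]=0x6A cont=0 payload=0x6A=106: acc |= 106<<7 -> acc=13569 shift=14 [end]
Varint 3: bytes[5:7] = 81 6A -> value 13569 (2 byte(s))
  byte[7]=0x8D cont=1 payload=0x0D=13: acc |= 13<<0 -> acc=13 shift=7
  byte[8]=0xF1 cont=1 payload=0x71=113: acc |= 113<<7 -> acc=14477 shift=14
  byte[9]=0xAB cont=1 payload=0x2B=43: acc |= 43<<14 -> acc=718989 shift=21
  byte[10]=0x1C cont=0 payload=0x1C=28: acc |= 28<<21 -> acc=59439245 shift=28 [end]
Varint 4: bytes[7:11] = 8D F1 AB 1C -> value 59439245 (4 byte(s))
  byte[11]=0xB6 cont=1 payload=0x36=54: acc |= 54<<0 -> acc=54 shift=7
  byte[12]=0x66 cont=0 payload=0x66=102: acc |= 102<<7 -> acc=13110 shift=14 [end]
Varint 5: bytes[11:13] = B6 66 -> value 13110 (2 byte(s))

Answer: 3 2 2 4 2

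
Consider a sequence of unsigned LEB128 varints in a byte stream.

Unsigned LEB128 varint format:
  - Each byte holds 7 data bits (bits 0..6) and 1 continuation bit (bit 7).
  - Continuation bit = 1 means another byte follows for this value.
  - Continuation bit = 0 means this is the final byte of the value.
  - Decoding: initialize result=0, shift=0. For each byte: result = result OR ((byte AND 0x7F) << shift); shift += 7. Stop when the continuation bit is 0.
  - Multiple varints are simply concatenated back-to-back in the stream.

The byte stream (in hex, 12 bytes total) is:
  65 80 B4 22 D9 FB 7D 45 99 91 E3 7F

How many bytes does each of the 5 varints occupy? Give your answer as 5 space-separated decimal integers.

Answer: 1 3 3 1 4

Derivation:
  byte[0]=0x65 cont=0 payload=0x65=101: acc |= 101<<0 -> acc=101 shift=7 [end]
Varint 1: bytes[0:1] = 65 -> value 101 (1 byte(s))
  byte[1]=0x80 cont=1 payload=0x00=0: acc |= 0<<0 -> acc=0 shift=7
  byte[2]=0xB4 cont=1 payload=0x34=52: acc |= 52<<7 -> acc=6656 shift=14
  byte[3]=0x22 cont=0 payload=0x22=34: acc |= 34<<14 -> acc=563712 shift=21 [end]
Varint 2: bytes[1:4] = 80 B4 22 -> value 563712 (3 byte(s))
  byte[4]=0xD9 cont=1 payload=0x59=89: acc |= 89<<0 -> acc=89 shift=7
  byte[5]=0xFB cont=1 payload=0x7B=123: acc |= 123<<7 -> acc=15833 shift=14
  byte[6]=0x7D cont=0 payload=0x7D=125: acc |= 125<<14 -> acc=2063833 shift=21 [end]
Varint 3: bytes[4:7] = D9 FB 7D -> value 2063833 (3 byte(s))
  byte[7]=0x45 cont=0 payload=0x45=69: acc |= 69<<0 -> acc=69 shift=7 [end]
Varint 4: bytes[7:8] = 45 -> value 69 (1 byte(s))
  byte[8]=0x99 cont=1 payload=0x19=25: acc |= 25<<0 -> acc=25 shift=7
  byte[9]=0x91 cont=1 payload=0x11=17: acc |= 17<<7 -> acc=2201 shift=14
  byte[10]=0xE3 cont=1 payload=0x63=99: acc |= 99<<14 -> acc=1624217 shift=21
  byte[11]=0x7F cont=0 payload=0x7F=127: acc |= 127<<21 -> acc=267962521 shift=28 [end]
Varint 5: bytes[8:12] = 99 91 E3 7F -> value 267962521 (4 byte(s))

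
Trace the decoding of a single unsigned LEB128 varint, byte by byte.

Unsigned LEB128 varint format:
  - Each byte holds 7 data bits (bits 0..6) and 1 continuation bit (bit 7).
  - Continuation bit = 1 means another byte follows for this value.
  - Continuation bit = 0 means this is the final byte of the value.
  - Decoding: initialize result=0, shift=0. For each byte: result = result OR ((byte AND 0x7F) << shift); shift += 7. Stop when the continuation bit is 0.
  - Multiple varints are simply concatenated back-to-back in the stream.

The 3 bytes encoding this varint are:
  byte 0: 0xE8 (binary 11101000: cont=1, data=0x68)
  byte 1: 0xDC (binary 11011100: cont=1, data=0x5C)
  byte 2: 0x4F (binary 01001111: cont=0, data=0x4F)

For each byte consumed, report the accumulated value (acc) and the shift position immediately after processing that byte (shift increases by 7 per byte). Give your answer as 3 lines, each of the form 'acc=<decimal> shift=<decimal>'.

Answer: acc=104 shift=7
acc=11880 shift=14
acc=1306216 shift=21

Derivation:
byte 0=0xE8: payload=0x68=104, contrib = 104<<0 = 104; acc -> 104, shift -> 7
byte 1=0xDC: payload=0x5C=92, contrib = 92<<7 = 11776; acc -> 11880, shift -> 14
byte 2=0x4F: payload=0x4F=79, contrib = 79<<14 = 1294336; acc -> 1306216, shift -> 21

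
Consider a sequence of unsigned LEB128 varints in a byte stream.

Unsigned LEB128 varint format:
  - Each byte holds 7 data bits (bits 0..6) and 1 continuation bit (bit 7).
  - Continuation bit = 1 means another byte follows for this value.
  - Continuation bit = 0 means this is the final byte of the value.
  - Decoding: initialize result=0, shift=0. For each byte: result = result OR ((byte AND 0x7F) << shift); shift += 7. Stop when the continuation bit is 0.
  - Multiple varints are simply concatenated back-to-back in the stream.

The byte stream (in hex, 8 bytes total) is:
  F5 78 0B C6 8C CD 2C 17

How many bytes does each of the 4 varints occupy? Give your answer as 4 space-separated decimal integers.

  byte[0]=0xF5 cont=1 payload=0x75=117: acc |= 117<<0 -> acc=117 shift=7
  byte[1]=0x78 cont=0 payload=0x78=120: acc |= 120<<7 -> acc=15477 shift=14 [end]
Varint 1: bytes[0:2] = F5 78 -> value 15477 (2 byte(s))
  byte[2]=0x0B cont=0 payload=0x0B=11: acc |= 11<<0 -> acc=11 shift=7 [end]
Varint 2: bytes[2:3] = 0B -> value 11 (1 byte(s))
  byte[3]=0xC6 cont=1 payload=0x46=70: acc |= 70<<0 -> acc=70 shift=7
  byte[4]=0x8C cont=1 payload=0x0C=12: acc |= 12<<7 -> acc=1606 shift=14
  byte[5]=0xCD cont=1 payload=0x4D=77: acc |= 77<<14 -> acc=1263174 shift=21
  byte[6]=0x2C cont=0 payload=0x2C=44: acc |= 44<<21 -> acc=93537862 shift=28 [end]
Varint 3: bytes[3:7] = C6 8C CD 2C -> value 93537862 (4 byte(s))
  byte[7]=0x17 cont=0 payload=0x17=23: acc |= 23<<0 -> acc=23 shift=7 [end]
Varint 4: bytes[7:8] = 17 -> value 23 (1 byte(s))

Answer: 2 1 4 1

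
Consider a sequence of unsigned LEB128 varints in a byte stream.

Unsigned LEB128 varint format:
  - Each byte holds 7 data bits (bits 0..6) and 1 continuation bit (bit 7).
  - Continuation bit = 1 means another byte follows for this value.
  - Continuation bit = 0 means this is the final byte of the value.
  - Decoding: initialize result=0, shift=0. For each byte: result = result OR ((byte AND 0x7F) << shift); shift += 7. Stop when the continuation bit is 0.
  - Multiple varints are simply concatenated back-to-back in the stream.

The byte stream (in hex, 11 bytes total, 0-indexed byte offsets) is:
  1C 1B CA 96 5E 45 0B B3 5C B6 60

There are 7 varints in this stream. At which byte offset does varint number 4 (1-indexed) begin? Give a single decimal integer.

  byte[0]=0x1C cont=0 payload=0x1C=28: acc |= 28<<0 -> acc=28 shift=7 [end]
Varint 1: bytes[0:1] = 1C -> value 28 (1 byte(s))
  byte[1]=0x1B cont=0 payload=0x1B=27: acc |= 27<<0 -> acc=27 shift=7 [end]
Varint 2: bytes[1:2] = 1B -> value 27 (1 byte(s))
  byte[2]=0xCA cont=1 payload=0x4A=74: acc |= 74<<0 -> acc=74 shift=7
  byte[3]=0x96 cont=1 payload=0x16=22: acc |= 22<<7 -> acc=2890 shift=14
  byte[4]=0x5E cont=0 payload=0x5E=94: acc |= 94<<14 -> acc=1542986 shift=21 [end]
Varint 3: bytes[2:5] = CA 96 5E -> value 1542986 (3 byte(s))
  byte[5]=0x45 cont=0 payload=0x45=69: acc |= 69<<0 -> acc=69 shift=7 [end]
Varint 4: bytes[5:6] = 45 -> value 69 (1 byte(s))
  byte[6]=0x0B cont=0 payload=0x0B=11: acc |= 11<<0 -> acc=11 shift=7 [end]
Varint 5: bytes[6:7] = 0B -> value 11 (1 byte(s))
  byte[7]=0xB3 cont=1 payload=0x33=51: acc |= 51<<0 -> acc=51 shift=7
  byte[8]=0x5C cont=0 payload=0x5C=92: acc |= 92<<7 -> acc=11827 shift=14 [end]
Varint 6: bytes[7:9] = B3 5C -> value 11827 (2 byte(s))
  byte[9]=0xB6 cont=1 payload=0x36=54: acc |= 54<<0 -> acc=54 shift=7
  byte[10]=0x60 cont=0 payload=0x60=96: acc |= 96<<7 -> acc=12342 shift=14 [end]
Varint 7: bytes[9:11] = B6 60 -> value 12342 (2 byte(s))

Answer: 5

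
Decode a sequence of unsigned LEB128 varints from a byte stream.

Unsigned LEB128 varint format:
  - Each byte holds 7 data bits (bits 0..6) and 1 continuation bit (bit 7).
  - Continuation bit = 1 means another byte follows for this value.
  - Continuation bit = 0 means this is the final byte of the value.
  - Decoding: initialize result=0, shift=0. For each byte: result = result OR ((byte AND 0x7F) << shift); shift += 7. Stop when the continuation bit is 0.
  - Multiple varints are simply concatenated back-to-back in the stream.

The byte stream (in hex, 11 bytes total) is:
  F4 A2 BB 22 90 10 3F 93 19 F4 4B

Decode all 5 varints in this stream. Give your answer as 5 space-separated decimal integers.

Answer: 72274292 2064 63 3219 9716

Derivation:
  byte[0]=0xF4 cont=1 payload=0x74=116: acc |= 116<<0 -> acc=116 shift=7
  byte[1]=0xA2 cont=1 payload=0x22=34: acc |= 34<<7 -> acc=4468 shift=14
  byte[2]=0xBB cont=1 payload=0x3B=59: acc |= 59<<14 -> acc=971124 shift=21
  byte[3]=0x22 cont=0 payload=0x22=34: acc |= 34<<21 -> acc=72274292 shift=28 [end]
Varint 1: bytes[0:4] = F4 A2 BB 22 -> value 72274292 (4 byte(s))
  byte[4]=0x90 cont=1 payload=0x10=16: acc |= 16<<0 -> acc=16 shift=7
  byte[5]=0x10 cont=0 payload=0x10=16: acc |= 16<<7 -> acc=2064 shift=14 [end]
Varint 2: bytes[4:6] = 90 10 -> value 2064 (2 byte(s))
  byte[6]=0x3F cont=0 payload=0x3F=63: acc |= 63<<0 -> acc=63 shift=7 [end]
Varint 3: bytes[6:7] = 3F -> value 63 (1 byte(s))
  byte[7]=0x93 cont=1 payload=0x13=19: acc |= 19<<0 -> acc=19 shift=7
  byte[8]=0x19 cont=0 payload=0x19=25: acc |= 25<<7 -> acc=3219 shift=14 [end]
Varint 4: bytes[7:9] = 93 19 -> value 3219 (2 byte(s))
  byte[9]=0xF4 cont=1 payload=0x74=116: acc |= 116<<0 -> acc=116 shift=7
  byte[10]=0x4B cont=0 payload=0x4B=75: acc |= 75<<7 -> acc=9716 shift=14 [end]
Varint 5: bytes[9:11] = F4 4B -> value 9716 (2 byte(s))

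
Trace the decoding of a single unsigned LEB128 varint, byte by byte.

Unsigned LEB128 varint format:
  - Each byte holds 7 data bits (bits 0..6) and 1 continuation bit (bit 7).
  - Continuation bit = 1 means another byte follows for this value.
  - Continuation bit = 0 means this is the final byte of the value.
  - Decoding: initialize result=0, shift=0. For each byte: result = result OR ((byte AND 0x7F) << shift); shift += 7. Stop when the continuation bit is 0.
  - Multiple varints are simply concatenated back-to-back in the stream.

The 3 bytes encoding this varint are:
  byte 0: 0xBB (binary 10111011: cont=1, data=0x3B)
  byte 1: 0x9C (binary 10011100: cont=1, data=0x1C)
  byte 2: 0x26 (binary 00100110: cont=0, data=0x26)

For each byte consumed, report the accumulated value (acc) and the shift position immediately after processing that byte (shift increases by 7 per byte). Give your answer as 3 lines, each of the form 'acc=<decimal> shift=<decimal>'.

byte 0=0xBB: payload=0x3B=59, contrib = 59<<0 = 59; acc -> 59, shift -> 7
byte 1=0x9C: payload=0x1C=28, contrib = 28<<7 = 3584; acc -> 3643, shift -> 14
byte 2=0x26: payload=0x26=38, contrib = 38<<14 = 622592; acc -> 626235, shift -> 21

Answer: acc=59 shift=7
acc=3643 shift=14
acc=626235 shift=21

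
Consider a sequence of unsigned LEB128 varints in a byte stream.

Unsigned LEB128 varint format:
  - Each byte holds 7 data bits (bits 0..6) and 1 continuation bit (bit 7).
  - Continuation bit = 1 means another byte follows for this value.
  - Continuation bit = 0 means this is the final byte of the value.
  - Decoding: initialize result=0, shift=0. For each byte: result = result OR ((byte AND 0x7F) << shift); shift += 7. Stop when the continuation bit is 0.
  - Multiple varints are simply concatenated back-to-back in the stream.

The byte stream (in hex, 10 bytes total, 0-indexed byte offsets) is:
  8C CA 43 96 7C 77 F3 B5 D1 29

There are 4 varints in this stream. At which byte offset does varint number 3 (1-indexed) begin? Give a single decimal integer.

  byte[0]=0x8C cont=1 payload=0x0C=12: acc |= 12<<0 -> acc=12 shift=7
  byte[1]=0xCA cont=1 payload=0x4A=74: acc |= 74<<7 -> acc=9484 shift=14
  byte[2]=0x43 cont=0 payload=0x43=67: acc |= 67<<14 -> acc=1107212 shift=21 [end]
Varint 1: bytes[0:3] = 8C CA 43 -> value 1107212 (3 byte(s))
  byte[3]=0x96 cont=1 payload=0x16=22: acc |= 22<<0 -> acc=22 shift=7
  byte[4]=0x7C cont=0 payload=0x7C=124: acc |= 124<<7 -> acc=15894 shift=14 [end]
Varint 2: bytes[3:5] = 96 7C -> value 15894 (2 byte(s))
  byte[5]=0x77 cont=0 payload=0x77=119: acc |= 119<<0 -> acc=119 shift=7 [end]
Varint 3: bytes[5:6] = 77 -> value 119 (1 byte(s))
  byte[6]=0xF3 cont=1 payload=0x73=115: acc |= 115<<0 -> acc=115 shift=7
  byte[7]=0xB5 cont=1 payload=0x35=53: acc |= 53<<7 -> acc=6899 shift=14
  byte[8]=0xD1 cont=1 payload=0x51=81: acc |= 81<<14 -> acc=1334003 shift=21
  byte[9]=0x29 cont=0 payload=0x29=41: acc |= 41<<21 -> acc=87317235 shift=28 [end]
Varint 4: bytes[6:10] = F3 B5 D1 29 -> value 87317235 (4 byte(s))

Answer: 5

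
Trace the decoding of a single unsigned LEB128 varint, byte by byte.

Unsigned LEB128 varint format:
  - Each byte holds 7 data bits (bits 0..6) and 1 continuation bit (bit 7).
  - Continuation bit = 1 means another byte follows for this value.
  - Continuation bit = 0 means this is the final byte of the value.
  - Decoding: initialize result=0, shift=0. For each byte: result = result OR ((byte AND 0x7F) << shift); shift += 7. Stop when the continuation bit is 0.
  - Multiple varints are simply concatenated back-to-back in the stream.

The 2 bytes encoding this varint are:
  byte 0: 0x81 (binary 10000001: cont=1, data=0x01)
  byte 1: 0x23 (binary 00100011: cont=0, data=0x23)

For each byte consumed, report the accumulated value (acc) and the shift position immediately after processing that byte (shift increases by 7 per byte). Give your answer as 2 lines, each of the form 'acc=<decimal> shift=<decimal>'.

byte 0=0x81: payload=0x01=1, contrib = 1<<0 = 1; acc -> 1, shift -> 7
byte 1=0x23: payload=0x23=35, contrib = 35<<7 = 4480; acc -> 4481, shift -> 14

Answer: acc=1 shift=7
acc=4481 shift=14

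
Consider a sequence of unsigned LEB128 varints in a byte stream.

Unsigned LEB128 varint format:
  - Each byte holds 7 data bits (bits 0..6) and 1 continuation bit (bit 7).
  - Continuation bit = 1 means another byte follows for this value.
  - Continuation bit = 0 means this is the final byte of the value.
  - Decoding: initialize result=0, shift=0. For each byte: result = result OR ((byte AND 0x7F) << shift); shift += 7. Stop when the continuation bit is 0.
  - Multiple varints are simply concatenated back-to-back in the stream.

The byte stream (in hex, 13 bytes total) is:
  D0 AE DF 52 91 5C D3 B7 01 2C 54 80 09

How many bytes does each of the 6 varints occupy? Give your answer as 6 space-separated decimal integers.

Answer: 4 2 3 1 1 2

Derivation:
  byte[0]=0xD0 cont=1 payload=0x50=80: acc |= 80<<0 -> acc=80 shift=7
  byte[1]=0xAE cont=1 payload=0x2E=46: acc |= 46<<7 -> acc=5968 shift=14
  byte[2]=0xDF cont=1 payload=0x5F=95: acc |= 95<<14 -> acc=1562448 shift=21
  byte[3]=0x52 cont=0 payload=0x52=82: acc |= 82<<21 -> acc=173528912 shift=28 [end]
Varint 1: bytes[0:4] = D0 AE DF 52 -> value 173528912 (4 byte(s))
  byte[4]=0x91 cont=1 payload=0x11=17: acc |= 17<<0 -> acc=17 shift=7
  byte[5]=0x5C cont=0 payload=0x5C=92: acc |= 92<<7 -> acc=11793 shift=14 [end]
Varint 2: bytes[4:6] = 91 5C -> value 11793 (2 byte(s))
  byte[6]=0xD3 cont=1 payload=0x53=83: acc |= 83<<0 -> acc=83 shift=7
  byte[7]=0xB7 cont=1 payload=0x37=55: acc |= 55<<7 -> acc=7123 shift=14
  byte[8]=0x01 cont=0 payload=0x01=1: acc |= 1<<14 -> acc=23507 shift=21 [end]
Varint 3: bytes[6:9] = D3 B7 01 -> value 23507 (3 byte(s))
  byte[9]=0x2C cont=0 payload=0x2C=44: acc |= 44<<0 -> acc=44 shift=7 [end]
Varint 4: bytes[9:10] = 2C -> value 44 (1 byte(s))
  byte[10]=0x54 cont=0 payload=0x54=84: acc |= 84<<0 -> acc=84 shift=7 [end]
Varint 5: bytes[10:11] = 54 -> value 84 (1 byte(s))
  byte[11]=0x80 cont=1 payload=0x00=0: acc |= 0<<0 -> acc=0 shift=7
  byte[12]=0x09 cont=0 payload=0x09=9: acc |= 9<<7 -> acc=1152 shift=14 [end]
Varint 6: bytes[11:13] = 80 09 -> value 1152 (2 byte(s))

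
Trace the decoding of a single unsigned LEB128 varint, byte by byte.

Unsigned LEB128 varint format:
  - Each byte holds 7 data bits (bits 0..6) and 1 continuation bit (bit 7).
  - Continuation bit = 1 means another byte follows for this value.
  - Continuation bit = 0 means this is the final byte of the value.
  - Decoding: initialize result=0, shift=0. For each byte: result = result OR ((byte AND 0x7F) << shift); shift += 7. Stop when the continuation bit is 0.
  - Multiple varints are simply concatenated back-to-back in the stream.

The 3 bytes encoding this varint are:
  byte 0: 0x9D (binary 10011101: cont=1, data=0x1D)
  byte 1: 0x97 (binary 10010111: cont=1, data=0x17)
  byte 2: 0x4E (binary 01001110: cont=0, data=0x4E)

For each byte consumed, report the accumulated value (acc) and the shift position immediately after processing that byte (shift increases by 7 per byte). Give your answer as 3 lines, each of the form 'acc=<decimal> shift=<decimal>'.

Answer: acc=29 shift=7
acc=2973 shift=14
acc=1280925 shift=21

Derivation:
byte 0=0x9D: payload=0x1D=29, contrib = 29<<0 = 29; acc -> 29, shift -> 7
byte 1=0x97: payload=0x17=23, contrib = 23<<7 = 2944; acc -> 2973, shift -> 14
byte 2=0x4E: payload=0x4E=78, contrib = 78<<14 = 1277952; acc -> 1280925, shift -> 21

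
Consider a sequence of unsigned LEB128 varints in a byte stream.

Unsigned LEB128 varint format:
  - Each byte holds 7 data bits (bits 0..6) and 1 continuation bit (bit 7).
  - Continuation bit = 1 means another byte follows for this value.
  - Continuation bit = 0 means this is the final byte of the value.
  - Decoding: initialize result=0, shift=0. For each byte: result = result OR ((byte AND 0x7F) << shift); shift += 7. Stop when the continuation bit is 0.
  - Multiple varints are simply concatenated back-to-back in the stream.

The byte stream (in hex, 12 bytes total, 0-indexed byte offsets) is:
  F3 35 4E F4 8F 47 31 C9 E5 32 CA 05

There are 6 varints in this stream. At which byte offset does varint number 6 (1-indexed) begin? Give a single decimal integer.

Answer: 10

Derivation:
  byte[0]=0xF3 cont=1 payload=0x73=115: acc |= 115<<0 -> acc=115 shift=7
  byte[1]=0x35 cont=0 payload=0x35=53: acc |= 53<<7 -> acc=6899 shift=14 [end]
Varint 1: bytes[0:2] = F3 35 -> value 6899 (2 byte(s))
  byte[2]=0x4E cont=0 payload=0x4E=78: acc |= 78<<0 -> acc=78 shift=7 [end]
Varint 2: bytes[2:3] = 4E -> value 78 (1 byte(s))
  byte[3]=0xF4 cont=1 payload=0x74=116: acc |= 116<<0 -> acc=116 shift=7
  byte[4]=0x8F cont=1 payload=0x0F=15: acc |= 15<<7 -> acc=2036 shift=14
  byte[5]=0x47 cont=0 payload=0x47=71: acc |= 71<<14 -> acc=1165300 shift=21 [end]
Varint 3: bytes[3:6] = F4 8F 47 -> value 1165300 (3 byte(s))
  byte[6]=0x31 cont=0 payload=0x31=49: acc |= 49<<0 -> acc=49 shift=7 [end]
Varint 4: bytes[6:7] = 31 -> value 49 (1 byte(s))
  byte[7]=0xC9 cont=1 payload=0x49=73: acc |= 73<<0 -> acc=73 shift=7
  byte[8]=0xE5 cont=1 payload=0x65=101: acc |= 101<<7 -> acc=13001 shift=14
  byte[9]=0x32 cont=0 payload=0x32=50: acc |= 50<<14 -> acc=832201 shift=21 [end]
Varint 5: bytes[7:10] = C9 E5 32 -> value 832201 (3 byte(s))
  byte[10]=0xCA cont=1 payload=0x4A=74: acc |= 74<<0 -> acc=74 shift=7
  byte[11]=0x05 cont=0 payload=0x05=5: acc |= 5<<7 -> acc=714 shift=14 [end]
Varint 6: bytes[10:12] = CA 05 -> value 714 (2 byte(s))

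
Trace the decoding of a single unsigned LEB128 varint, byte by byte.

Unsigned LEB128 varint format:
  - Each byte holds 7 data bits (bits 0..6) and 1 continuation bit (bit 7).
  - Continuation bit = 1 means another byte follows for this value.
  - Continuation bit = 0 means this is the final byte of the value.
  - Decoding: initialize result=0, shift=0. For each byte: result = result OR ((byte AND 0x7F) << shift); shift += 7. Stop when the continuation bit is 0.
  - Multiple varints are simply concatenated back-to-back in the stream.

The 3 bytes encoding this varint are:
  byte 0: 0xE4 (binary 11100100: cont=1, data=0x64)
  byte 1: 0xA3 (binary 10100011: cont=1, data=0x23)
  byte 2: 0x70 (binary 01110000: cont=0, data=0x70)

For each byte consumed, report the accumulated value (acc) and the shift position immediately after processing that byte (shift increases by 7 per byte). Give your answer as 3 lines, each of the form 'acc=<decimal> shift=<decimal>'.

Answer: acc=100 shift=7
acc=4580 shift=14
acc=1839588 shift=21

Derivation:
byte 0=0xE4: payload=0x64=100, contrib = 100<<0 = 100; acc -> 100, shift -> 7
byte 1=0xA3: payload=0x23=35, contrib = 35<<7 = 4480; acc -> 4580, shift -> 14
byte 2=0x70: payload=0x70=112, contrib = 112<<14 = 1835008; acc -> 1839588, shift -> 21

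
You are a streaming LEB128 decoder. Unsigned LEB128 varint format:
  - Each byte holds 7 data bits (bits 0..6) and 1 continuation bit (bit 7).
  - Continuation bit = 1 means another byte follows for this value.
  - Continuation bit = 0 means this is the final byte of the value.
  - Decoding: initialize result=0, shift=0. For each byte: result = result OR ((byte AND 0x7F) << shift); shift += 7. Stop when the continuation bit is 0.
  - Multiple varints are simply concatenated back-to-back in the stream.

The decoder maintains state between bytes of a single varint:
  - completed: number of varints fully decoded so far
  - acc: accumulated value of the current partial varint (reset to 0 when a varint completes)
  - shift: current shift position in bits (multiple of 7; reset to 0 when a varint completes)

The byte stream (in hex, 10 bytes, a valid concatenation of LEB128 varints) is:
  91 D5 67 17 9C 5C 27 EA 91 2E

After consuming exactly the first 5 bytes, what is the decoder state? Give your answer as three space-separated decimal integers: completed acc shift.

byte[0]=0x91 cont=1 payload=0x11: acc |= 17<<0 -> completed=0 acc=17 shift=7
byte[1]=0xD5 cont=1 payload=0x55: acc |= 85<<7 -> completed=0 acc=10897 shift=14
byte[2]=0x67 cont=0 payload=0x67: varint #1 complete (value=1698449); reset -> completed=1 acc=0 shift=0
byte[3]=0x17 cont=0 payload=0x17: varint #2 complete (value=23); reset -> completed=2 acc=0 shift=0
byte[4]=0x9C cont=1 payload=0x1C: acc |= 28<<0 -> completed=2 acc=28 shift=7

Answer: 2 28 7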